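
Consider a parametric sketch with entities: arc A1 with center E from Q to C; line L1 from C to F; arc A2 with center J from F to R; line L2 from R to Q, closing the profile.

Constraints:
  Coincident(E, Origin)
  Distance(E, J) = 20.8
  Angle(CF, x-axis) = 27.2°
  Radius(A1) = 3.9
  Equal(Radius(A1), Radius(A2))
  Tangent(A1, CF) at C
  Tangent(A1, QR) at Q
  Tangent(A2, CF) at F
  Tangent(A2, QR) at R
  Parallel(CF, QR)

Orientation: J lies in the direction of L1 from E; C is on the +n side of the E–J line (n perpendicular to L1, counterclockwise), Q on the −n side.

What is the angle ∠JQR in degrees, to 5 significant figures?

10.620°

The slot axis is L1's direction at 27.2°, so u = (cos 27.2°, sin 27.2°) = (0.88942, 0.45710) and n = (−sin 27.2°, cos 27.2°) = (-0.45710, 0.88942). E is at the origin and J lies 20.8 along u from E, so J = 20.8·u = (18.500, 9.5076). Tangency of A1 to both parallel lines with radius 3.9 puts C and Q at E ± 3.9·n: C = (-1.7827, 3.4687), Q = (1.7827, -3.4687). Equal radii place F and R the same way about J: F = J + 3.9·n = (16.717, 12.976), R = J − 3.9·n = (20.283, 6.0389). Then cos ∠JQR = QJ·QR / (|QJ||QR|), giving 10.620°.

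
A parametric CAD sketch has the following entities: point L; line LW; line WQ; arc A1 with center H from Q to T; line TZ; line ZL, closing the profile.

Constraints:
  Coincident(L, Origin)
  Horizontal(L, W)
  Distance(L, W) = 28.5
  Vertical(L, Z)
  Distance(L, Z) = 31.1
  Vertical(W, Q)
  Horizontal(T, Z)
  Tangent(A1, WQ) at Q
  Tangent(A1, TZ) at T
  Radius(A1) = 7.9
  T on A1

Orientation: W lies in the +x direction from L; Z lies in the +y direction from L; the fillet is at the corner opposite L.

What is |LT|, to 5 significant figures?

37.304

L is at the origin; L and W share the same y with |LW| = 28.5 and W on the +x side, so W = (28.500, 0.0000). L and Z share the same x with |LZ| = 31.1 and Z on the +y side, so Z = (0.0000, 31.100). The virtual corner opposite L is at (28.500, 31.100). A1 meets WQ tangentially, so HQ is at right angles to WQ and the tangent condition forces HT to be normal to TZ, with radius 7.9, so the center H sits 7.9 in from both sides at H = (20.600, 23.200). That places the tangent points at Q = (28.500, 23.200) on WQ and T = (20.600, 31.100) on TZ. Then |LT| = |T − L| = 37.304.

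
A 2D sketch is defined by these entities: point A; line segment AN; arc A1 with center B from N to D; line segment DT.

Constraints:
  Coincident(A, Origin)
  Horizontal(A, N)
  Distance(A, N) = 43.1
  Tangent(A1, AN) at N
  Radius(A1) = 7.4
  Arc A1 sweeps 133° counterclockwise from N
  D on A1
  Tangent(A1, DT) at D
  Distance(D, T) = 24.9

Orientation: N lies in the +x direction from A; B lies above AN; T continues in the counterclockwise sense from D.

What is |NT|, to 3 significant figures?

32.8

A is at the origin; A and N share the same y with |AN| = 43.1 and N on the +x side, so N = (43.1, 0.00). Tangency of A1 to AN means the radius BN is perpendicular to AN, so B = N + (0, 7.4) = (43.1, 7.40). On A1, N sits at bearing -90° from B; a 133° counterclockwise sweep puts D at bearing 43°, so D = B + 7.4·(cos 43°, sin 43°) = (48.5, 12.4). The tangent condition forces BD to be normal to DT, so DT runs along (−sin 43°, cos 43°); with |DT| = 24.9, T = (31.5, 30.7). Then |NT| = |T − N| = 32.8.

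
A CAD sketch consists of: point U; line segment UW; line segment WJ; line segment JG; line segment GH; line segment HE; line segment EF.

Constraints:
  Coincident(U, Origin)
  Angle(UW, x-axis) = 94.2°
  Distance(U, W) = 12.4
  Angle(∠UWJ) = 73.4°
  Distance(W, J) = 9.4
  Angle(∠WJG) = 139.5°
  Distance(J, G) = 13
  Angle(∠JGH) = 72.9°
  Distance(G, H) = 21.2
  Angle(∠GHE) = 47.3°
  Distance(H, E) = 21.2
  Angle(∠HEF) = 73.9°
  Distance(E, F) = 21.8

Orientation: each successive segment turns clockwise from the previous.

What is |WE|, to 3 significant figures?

5.28

U is at the origin; UW runs at 94.2° with length 12.4, so W = (-0.908, 12.4). ∠UWJ = 73.4° gives WJ at -12.4° from the x-axis; with |WJ| = 9.4, J = (8.27, 10.3). ∠WJG = 139.5° gives JG at -52.9° from the x-axis; with |JG| = 13.0, G = (16.1, -0.0204). ∠JGH = 72.9° gives GH at -160° from the x-axis; with |GH| = 21.2, H = (-3.81, -7.27). ∠GHE = 47.3° gives HE at 67.3° from the x-axis; with |HE| = 21.2, E = (4.37, 12.3). Then |WE| = |E − W| = 5.28.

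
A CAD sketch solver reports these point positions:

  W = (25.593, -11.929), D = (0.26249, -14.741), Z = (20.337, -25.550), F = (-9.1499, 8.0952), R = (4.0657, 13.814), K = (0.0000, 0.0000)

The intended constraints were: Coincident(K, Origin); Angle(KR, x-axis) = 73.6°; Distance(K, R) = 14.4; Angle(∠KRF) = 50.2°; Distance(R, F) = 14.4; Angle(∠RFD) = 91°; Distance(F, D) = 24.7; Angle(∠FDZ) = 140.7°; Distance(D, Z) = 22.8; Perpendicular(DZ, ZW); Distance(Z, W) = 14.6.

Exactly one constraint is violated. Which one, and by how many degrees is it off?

Perpendicular(DZ, ZW) — off by 7.20°.

K = (0.00, 0.00) ✓; KR at 73.60° ✓; |KR| = 14.40 ✓; ∠KRF = 50.20° ✓; |RF| = 14.40 ✓; ∠RFD = 91.00° ✓; |FD| = 24.70 ✓; ∠FDZ = 140.7° ✓; |DZ| = 22.80 ✓; ∠(DZ, ZW) = 97.20° ✗; |ZW| = 14.60 ✓.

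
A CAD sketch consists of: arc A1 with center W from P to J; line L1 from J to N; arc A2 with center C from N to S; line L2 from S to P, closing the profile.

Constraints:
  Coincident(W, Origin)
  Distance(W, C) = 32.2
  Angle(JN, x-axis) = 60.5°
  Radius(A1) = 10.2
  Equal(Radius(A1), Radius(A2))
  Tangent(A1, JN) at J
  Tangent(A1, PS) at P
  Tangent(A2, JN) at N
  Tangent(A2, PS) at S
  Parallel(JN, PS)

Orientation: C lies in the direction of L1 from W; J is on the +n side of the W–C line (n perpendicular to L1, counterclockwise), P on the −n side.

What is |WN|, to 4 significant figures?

33.78

Tangency of A1 to both parallel lines with radius 10.2 puts J and P at W ± 10.2·n: J = (-8.878, 5.023), P = (8.878, -5.023). Equal radii place N and S the same way about C: N = C + 10.2·n = (6.978, 33.05), S = C − 10.2·n = (24.73, 23.00). Then |WN| = |N − W| = 33.78.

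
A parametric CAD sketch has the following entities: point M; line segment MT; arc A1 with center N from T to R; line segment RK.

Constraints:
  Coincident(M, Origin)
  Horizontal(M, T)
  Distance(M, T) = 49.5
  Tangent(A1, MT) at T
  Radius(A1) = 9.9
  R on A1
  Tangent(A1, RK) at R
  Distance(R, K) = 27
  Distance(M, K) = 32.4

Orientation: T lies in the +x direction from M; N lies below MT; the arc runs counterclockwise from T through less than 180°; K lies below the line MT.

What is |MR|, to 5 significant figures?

42.530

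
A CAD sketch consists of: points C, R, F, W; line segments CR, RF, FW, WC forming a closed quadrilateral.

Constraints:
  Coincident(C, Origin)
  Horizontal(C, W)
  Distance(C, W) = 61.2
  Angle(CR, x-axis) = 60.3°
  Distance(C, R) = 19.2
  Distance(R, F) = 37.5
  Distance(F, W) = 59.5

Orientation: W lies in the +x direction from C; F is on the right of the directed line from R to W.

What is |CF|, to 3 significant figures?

21.3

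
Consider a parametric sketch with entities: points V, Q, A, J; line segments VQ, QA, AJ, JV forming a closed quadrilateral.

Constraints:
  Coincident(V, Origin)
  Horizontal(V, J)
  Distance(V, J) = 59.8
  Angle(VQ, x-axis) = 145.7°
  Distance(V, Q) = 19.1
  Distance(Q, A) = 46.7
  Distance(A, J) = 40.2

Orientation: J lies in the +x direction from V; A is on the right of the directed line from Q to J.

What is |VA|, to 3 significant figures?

27.6

Checks: VQ at 145.7° ✓; |QA| = 46.70 ✓; |AJ| = 40.20 ✓.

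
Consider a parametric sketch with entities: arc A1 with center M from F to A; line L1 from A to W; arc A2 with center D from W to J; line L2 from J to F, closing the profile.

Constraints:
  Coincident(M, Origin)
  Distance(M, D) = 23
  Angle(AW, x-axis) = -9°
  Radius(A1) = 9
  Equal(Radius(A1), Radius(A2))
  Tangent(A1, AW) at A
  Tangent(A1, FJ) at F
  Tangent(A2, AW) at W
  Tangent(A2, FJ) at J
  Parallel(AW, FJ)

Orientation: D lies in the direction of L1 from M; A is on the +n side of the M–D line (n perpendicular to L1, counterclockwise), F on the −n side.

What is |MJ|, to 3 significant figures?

24.7

The slot axis is L1's direction at -9.0°, so u = (cos -9.0°, sin -9.0°) = (0.988, -0.156) and n = (−sin -9.0°, cos -9.0°) = (0.156, 0.988). M is at the origin and D lies 23.0 along u from M, so D = 23.0·u = (22.7, -3.60). Tangency of A1 to both parallel lines with radius 9.0 puts A and F at M ± 9.0·n: A = (1.41, 8.89), F = (-1.41, -8.89). Equal radii place W and J the same way about D: W = D + 9.0·n = (24.1, 5.29), J = D − 9.0·n = (21.3, -12.5). Then |MJ| = |J − M| = 24.7.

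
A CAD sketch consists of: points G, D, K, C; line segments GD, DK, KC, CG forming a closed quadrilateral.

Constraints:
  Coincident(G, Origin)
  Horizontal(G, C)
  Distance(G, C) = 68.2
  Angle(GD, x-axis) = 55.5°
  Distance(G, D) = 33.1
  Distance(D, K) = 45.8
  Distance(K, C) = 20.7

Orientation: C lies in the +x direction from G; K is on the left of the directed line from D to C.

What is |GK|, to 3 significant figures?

67.1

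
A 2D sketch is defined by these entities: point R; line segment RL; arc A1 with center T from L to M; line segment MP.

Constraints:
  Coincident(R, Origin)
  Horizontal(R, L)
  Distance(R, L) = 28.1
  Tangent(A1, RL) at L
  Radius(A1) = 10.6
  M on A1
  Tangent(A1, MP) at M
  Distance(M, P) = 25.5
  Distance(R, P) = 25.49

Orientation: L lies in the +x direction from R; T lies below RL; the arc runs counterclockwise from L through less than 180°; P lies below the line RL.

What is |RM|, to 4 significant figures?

19.99

R is at the origin; RL is horizontal with |RL| = 28.1 and L on the +x side, so L = (28.10, 0.000). Tangency of A1 to RL means the radius TL is perpendicular to RL, so T = L + (0, -10.6) = (28.10, -10.60). Since TM ⟂ MP (tangency), |TP| = √(10.6² + 25.5²) = 27.62 regardless of where M sits on A1. So P lies on both circle(R, 25.49) and circle(T, 27.62); the below-RL intersection is P = (4.582, -25.07). M is the foot of the tangent from P: M = (19.50, -4.397).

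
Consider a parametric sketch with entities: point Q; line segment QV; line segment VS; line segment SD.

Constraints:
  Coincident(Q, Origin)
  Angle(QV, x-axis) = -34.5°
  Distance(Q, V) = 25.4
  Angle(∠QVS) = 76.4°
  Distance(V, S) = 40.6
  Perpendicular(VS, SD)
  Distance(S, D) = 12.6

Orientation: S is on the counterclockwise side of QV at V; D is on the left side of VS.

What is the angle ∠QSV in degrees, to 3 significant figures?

35.5°

Q is at the origin; QV runs at -34.5° with length 25.4, so V = 25.4·(cos -34.5°, sin -34.5°) = (20.9, -14.4). ∠QVS = 76.4°, so VS runs at -34.5° + (180° − 76.4°) = 69.1° from the x-axis; with |VS| = 40.6, S = V + 40.6·(cos 69.1°, sin 69.1°) = (35.4, 23.5). Then cos ∠QSV = SQ·SV / (|SQ||SV|), giving 35.5°.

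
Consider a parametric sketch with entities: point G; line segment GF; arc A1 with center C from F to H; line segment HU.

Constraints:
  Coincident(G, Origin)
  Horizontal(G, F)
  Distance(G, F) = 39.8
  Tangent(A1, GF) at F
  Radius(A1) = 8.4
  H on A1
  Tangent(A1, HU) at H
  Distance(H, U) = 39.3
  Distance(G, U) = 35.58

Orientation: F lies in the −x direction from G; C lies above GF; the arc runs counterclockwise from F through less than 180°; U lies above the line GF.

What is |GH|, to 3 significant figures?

33.3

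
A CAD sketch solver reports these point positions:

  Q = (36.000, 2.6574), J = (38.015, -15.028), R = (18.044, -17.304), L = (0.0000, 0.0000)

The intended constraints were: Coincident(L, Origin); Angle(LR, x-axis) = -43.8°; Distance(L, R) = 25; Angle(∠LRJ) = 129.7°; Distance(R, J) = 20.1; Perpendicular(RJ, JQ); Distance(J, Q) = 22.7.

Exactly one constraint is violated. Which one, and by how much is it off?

Distance(J, Q) = 22.7 — off by 4.90.

L = (0.00, 0.00) ✓; LR at -43.80° ✓; |LR| = 25.00 ✓; ∠LRJ = 129.7° ✓; |RJ| = 20.10 ✓; ∠(RJ, JQ) = 90.00° ✓; |JQ| = 17.80 ✗.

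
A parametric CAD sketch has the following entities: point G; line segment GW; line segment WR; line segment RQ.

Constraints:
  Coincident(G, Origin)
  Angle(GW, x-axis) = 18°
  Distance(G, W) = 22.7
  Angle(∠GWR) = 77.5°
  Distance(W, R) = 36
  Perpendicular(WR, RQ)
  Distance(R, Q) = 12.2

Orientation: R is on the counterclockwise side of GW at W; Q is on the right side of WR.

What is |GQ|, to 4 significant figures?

46.34

G is at the origin; GW runs at 18.0° with length 22.7, so W = 22.7·(cos 18.0°, sin 18.0°) = (21.59, 7.015). ∠GWR = 77.5°, so WR runs at 18.0° + (180° − 77.5°) = 120.5° from the x-axis; with |WR| = 36.0, R = W + 36.0·(cos 120.5°, sin 120.5°) = (3.318, 38.03). WR is perpendicular to RQ; with |RQ| = 12.2 on the right of WR, Q = R + 12.2·(0.8616, 0.5075) = (13.83, 44.23). Then |GQ| = |Q − G| = 46.34.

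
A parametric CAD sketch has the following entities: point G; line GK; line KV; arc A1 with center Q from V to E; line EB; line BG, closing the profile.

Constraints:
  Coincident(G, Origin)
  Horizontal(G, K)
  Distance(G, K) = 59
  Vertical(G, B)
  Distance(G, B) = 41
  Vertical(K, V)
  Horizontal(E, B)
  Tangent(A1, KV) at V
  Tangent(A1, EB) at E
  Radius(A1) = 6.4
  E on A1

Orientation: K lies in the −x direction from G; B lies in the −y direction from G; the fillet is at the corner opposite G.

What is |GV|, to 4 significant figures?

68.40

G is at the origin; G and K share the same y with |GK| = 59.0 and K on the −x side, so K = (-59.00, 0.000). GB is vertical with |GB| = 41.0 and B on the −y side, so B = (0.000, -41.00). The virtual corner opposite G is at (-59.00, -41.00). Since A1 is tangent to KV there, QV ⟂ KV and the tangent condition forces QE to be normal to EB, with radius 6.4, so the center Q sits 6.4 in from both sides at Q = (-52.60, -34.60). That places the tangent points at V = (-59.00, -34.60) on KV and E = (-52.60, -41.00) on EB. Then |GV| = |V − G| = 68.40.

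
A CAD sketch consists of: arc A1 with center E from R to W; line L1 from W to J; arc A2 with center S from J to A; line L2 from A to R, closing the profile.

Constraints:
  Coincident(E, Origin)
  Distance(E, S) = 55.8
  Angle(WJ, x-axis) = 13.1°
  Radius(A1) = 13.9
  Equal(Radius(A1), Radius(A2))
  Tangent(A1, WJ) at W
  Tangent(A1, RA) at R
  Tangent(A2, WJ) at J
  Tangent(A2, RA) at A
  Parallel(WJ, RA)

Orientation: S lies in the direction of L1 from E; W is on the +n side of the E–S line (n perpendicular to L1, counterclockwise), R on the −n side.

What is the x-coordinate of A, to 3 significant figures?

57.5

Tangency of A1 to both parallel lines with radius 13.9 puts W and R at E ± 13.9·n: W = (-3.15, 13.5), R = (3.15, -13.5). Equal radii place J and A the same way about S: J = S + 13.9·n = (51.2, 26.2), A = S − 13.9·n = (57.5, -0.891). So A.x = 57.5.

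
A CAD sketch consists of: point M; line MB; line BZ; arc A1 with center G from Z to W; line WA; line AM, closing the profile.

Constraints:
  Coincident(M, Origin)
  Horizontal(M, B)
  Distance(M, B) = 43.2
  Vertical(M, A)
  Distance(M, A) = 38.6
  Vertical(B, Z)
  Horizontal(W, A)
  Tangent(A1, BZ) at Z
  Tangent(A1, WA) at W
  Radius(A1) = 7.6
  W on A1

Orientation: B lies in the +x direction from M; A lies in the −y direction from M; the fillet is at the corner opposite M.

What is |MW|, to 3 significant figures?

52.5

M is at the origin; MB is horizontal with |MB| = 43.2 and B on the +x side, so B = (43.2, 0.00). MA is vertical with |MA| = 38.6 and A on the −y side, so A = (0.00, -38.6). The virtual corner opposite M is at (43.2, -38.6). The tangent condition forces GZ to be normal to BZ and the tangent condition forces GW to be normal to WA, with radius 7.6, so the center G sits 7.6 in from both sides at G = (35.6, -31.0). That places the tangent points at Z = (43.2, -31.0) on BZ and W = (35.6, -38.6) on WA. Then |MW| = |W − M| = 52.5.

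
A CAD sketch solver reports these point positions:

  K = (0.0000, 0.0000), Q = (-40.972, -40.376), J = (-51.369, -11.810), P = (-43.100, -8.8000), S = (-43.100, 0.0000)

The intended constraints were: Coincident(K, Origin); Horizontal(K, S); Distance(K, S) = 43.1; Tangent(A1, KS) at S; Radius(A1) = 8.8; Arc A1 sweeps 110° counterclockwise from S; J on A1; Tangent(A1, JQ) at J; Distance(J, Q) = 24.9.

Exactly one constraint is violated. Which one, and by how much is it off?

Distance(J, Q) = 24.9 — off by 5.50.

K = (0.00, 0.00) ✓; K.y = 0.00, S.y = 0.00 ✓; |KS| = 43.10 ✓; ∠(PS, SK) = 90.00° ✓; |PS| = 8.800 ✓; bearing(P→J) − bearing(P→S) = 110.0° ✓; |PJ| = 8.800 ✓; ∠(PJ, JQ) = 90.00° ✓; |JQ| = 30.40 ✗.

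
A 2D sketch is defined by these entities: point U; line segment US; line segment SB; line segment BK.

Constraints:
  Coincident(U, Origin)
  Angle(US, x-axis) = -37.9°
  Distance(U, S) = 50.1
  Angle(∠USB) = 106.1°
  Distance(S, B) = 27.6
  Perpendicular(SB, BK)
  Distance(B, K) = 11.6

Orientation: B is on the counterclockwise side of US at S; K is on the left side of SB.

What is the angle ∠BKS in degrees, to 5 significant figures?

67.203°

U is at the origin; US runs at -37.9° with length 50.1, so S = 50.1·(cos -37.9°, sin -37.9°) = (39.533, -30.776). ∠USB = 106.1°, so SB runs at -37.9° + (180° − 106.1°) = 36.000° from the x-axis; with |SB| = 27.6, B = S + 27.6·(cos 36.000°, sin 36.000°) = (61.862, -14.553). The perpendicularity gives BK at right angles to SB; with |BK| = 11.6 on the left of SB, K = B + 11.6·(-0.58779, 0.80902) = (55.044, -5.1682). Then cos ∠BKS = KB·KS / (|KB||KS|), giving 67.203°.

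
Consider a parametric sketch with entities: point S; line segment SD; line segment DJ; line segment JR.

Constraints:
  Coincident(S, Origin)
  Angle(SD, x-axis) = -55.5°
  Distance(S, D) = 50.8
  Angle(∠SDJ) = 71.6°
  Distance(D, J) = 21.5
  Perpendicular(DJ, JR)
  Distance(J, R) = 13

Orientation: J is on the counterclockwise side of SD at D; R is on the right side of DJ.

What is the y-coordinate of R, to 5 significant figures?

-32.559

∠SDJ = 71.6°, so DJ runs at -55.5° + (180° − 71.6°) = 52.900° from the x-axis; with |DJ| = 21.5, J = D + 21.5·(cos 52.900°, sin 52.900°) = (41.742, -24.718). DJ is perpendicular to JR; with |JR| = 13.0 on the right of DJ, R = J + 13.0·(0.79758, -0.60321) = (52.111, -32.559). So R.y = -32.559.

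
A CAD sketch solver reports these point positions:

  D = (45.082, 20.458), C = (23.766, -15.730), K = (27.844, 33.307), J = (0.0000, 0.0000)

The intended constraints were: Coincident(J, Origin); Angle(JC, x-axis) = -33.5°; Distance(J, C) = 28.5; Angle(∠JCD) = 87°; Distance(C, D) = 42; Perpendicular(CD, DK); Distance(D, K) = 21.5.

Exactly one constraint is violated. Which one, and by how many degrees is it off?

Perpendicular(CD, DK) — off by 6.20°.

J = (0.00, 0.00) ✓; JC at -33.50° ✓; |JC| = 28.50 ✓; ∠JCD = 87.00° ✓; |CD| = 42.00 ✓; ∠(CD, DK) = 83.80° ✗; |DK| = 21.50 ✓.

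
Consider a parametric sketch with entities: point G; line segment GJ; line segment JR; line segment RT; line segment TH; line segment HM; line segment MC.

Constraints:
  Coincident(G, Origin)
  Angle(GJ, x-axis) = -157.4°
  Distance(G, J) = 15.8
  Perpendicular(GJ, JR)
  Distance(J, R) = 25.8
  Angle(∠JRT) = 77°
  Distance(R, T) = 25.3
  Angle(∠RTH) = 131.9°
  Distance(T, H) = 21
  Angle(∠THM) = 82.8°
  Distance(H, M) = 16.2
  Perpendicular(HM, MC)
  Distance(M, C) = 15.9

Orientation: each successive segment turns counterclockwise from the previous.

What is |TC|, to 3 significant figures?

14.4

G is at the origin; GJ runs at -157.4° with length 15.8, so J = (-14.6, -6.07). GJ is perpendicular to JR, so JR runs at -67.4°; with |JR| = 25.8, R = (-4.67, -29.9). ∠JRT = 77.0° gives RT at 35.6° from the x-axis; with |RT| = 25.3, T = (15.9, -15.2). ∠RTH = 131.9° gives TH at 83.7° from the x-axis; with |TH| = 21.0, H = (18.2, 5.71). ∠THM = 82.8° gives HM at -179° from the x-axis; with |HM| = 16.2, M = (2.01, 5.46). HM is perpendicular to MC, so MC runs at -89.1°; with |MC| = 15.9, C = (2.26, -10.4). Then |TC| = |C − T| = 14.4.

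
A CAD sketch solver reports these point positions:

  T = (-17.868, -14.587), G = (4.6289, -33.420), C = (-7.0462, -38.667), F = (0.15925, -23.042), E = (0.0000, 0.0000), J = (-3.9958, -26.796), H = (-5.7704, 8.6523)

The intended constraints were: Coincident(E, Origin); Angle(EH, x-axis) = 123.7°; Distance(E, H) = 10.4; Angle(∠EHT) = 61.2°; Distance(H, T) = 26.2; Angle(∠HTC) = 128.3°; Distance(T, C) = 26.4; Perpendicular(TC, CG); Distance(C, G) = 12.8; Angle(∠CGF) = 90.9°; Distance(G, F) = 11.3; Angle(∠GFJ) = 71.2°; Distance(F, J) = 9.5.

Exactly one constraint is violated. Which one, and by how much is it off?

Distance(F, J) = 9.5 — off by 3.90.

E = (0.00, 0.00) ✓; EH at 123.7° ✓; |EH| = 10.40 ✓; ∠EHT = 61.20° ✓; |HT| = 26.20 ✓; ∠HTC = 128.3° ✓; |TC| = 26.40 ✓; ∠(TC, CG) = 90.00° ✓; |CG| = 12.80 ✓; ∠CGF = 90.90° ✓; |GF| = 11.30 ✓; ∠GFJ = 71.20° ✓; |FJ| = 5.600 ✗.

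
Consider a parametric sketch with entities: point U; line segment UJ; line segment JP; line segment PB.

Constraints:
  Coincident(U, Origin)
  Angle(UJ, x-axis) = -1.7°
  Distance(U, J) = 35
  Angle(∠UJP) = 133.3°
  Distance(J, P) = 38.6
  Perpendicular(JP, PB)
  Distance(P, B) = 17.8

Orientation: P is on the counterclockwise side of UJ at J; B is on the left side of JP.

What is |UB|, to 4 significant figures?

63.07

∠UJP = 133.3°, so JP runs at -1.7° + (180° − 133.3°) = 45.00° from the x-axis; with |JP| = 38.6, P = J + 38.6·(cos 45.00°, sin 45.00°) = (62.28, 26.26). JP ⟂ PB; with |PB| = 17.8 on the left of JP, B = P + 17.8·(-0.7071, 0.7071) = (49.69, 38.84). Then |UB| = |B − U| = 63.07.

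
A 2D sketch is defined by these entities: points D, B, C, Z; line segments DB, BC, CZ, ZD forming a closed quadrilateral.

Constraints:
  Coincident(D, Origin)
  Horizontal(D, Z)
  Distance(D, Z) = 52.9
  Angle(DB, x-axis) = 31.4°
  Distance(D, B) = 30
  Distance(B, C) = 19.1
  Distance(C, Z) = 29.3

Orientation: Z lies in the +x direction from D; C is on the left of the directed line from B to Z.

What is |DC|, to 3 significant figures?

49.1

Checks: D = (0.00, 0.00) ✓; |BC| = 19.10 ✓; |CZ| = 29.30 ✓.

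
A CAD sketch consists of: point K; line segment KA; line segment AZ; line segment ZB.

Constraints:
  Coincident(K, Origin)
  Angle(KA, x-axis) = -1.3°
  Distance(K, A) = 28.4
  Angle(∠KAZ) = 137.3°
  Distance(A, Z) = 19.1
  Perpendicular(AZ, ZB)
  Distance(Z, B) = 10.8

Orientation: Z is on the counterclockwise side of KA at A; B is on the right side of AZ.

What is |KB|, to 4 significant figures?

50.01

K is at the origin; KA runs at -1.3° with length 28.4, so A = 28.4·(cos -1.3°, sin -1.3°) = (28.39, -0.6443). ∠KAZ = 137.3°, so AZ runs at -1.3° + (180° − 137.3°) = 41.40° from the x-axis; with |AZ| = 19.1, Z = A + 19.1·(cos 41.40°, sin 41.40°) = (42.72, 11.99). The perpendicularity gives ZB at right angles to AZ; with |ZB| = 10.8 on the right of AZ, B = Z + 10.8·(0.6613, -0.7501) = (49.86, 3.886). Then |KB| = |B − K| = 50.01.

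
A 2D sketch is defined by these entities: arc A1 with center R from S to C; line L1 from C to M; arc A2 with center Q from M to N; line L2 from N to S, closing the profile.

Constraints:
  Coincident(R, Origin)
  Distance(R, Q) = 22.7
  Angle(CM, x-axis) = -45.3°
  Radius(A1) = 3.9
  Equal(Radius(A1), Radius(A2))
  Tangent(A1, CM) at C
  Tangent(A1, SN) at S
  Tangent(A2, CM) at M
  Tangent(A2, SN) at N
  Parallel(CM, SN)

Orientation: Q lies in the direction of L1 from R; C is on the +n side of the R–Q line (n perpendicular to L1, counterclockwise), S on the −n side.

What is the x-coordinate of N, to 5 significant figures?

13.195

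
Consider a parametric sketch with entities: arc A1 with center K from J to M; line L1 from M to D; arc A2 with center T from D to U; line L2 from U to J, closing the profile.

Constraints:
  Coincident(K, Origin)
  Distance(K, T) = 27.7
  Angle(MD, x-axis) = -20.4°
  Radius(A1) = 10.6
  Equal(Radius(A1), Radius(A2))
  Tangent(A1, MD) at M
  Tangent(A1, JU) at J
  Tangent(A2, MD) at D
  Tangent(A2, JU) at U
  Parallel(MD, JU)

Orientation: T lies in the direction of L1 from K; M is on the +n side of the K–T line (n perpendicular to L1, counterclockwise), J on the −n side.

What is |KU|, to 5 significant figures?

29.659

Tangency of A1 to both parallel lines with radius 10.6 puts M and J at K ± 10.6·n: M = (3.6949, 9.9352), J = (-3.6949, -9.9352). Equal radii place D and U the same way about T: D = T + 10.6·n = (29.658, 0.27974), U = T − 10.6·n = (22.268, -19.591). Then |KU| = |U − K| = 29.659.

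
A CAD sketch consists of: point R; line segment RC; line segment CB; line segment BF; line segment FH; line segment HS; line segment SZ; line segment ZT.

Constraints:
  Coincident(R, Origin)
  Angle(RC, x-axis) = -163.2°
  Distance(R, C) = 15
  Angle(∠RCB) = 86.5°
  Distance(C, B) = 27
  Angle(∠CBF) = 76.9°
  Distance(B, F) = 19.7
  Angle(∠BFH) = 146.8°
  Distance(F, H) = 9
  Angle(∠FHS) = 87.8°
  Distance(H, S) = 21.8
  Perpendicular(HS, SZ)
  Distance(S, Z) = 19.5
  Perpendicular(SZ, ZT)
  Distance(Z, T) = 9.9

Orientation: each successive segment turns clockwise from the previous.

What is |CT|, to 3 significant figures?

23.0

HS is perpendicular to SZ, so SZ runs at 145°; with |SZ| = 19.5, Z = (-21.8, 10.5). The perpendicularity gives ZT at right angles to SZ, so ZT runs at 54.8°; with |ZT| = 9.9, T = (-16.1, 18.6). Then |CT| = |T − C| = 23.0.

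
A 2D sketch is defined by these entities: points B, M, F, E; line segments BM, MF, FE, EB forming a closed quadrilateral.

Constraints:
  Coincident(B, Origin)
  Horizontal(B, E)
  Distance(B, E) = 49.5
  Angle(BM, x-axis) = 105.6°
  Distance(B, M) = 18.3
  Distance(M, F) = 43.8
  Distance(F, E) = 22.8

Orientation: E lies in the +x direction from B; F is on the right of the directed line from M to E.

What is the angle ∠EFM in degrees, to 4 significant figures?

114.7°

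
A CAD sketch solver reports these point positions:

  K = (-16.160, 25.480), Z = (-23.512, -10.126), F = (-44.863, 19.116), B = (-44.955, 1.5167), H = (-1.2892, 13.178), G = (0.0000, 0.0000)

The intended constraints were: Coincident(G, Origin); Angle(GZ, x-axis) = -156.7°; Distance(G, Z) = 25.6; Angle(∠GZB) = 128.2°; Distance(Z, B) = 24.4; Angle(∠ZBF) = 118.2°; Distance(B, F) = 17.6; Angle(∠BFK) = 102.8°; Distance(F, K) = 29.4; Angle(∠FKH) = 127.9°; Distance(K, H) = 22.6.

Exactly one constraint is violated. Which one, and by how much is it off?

Distance(K, H) = 22.6 — off by 3.30.

G = (0.00, 0.00) ✓; GZ at -156.7° ✓; |GZ| = 25.60 ✓; ∠GZB = 128.2° ✓; |ZB| = 24.40 ✓; ∠ZBF = 118.2° ✓; |BF| = 17.60 ✓; ∠BFK = 102.8° ✓; |FK| = 29.40 ✓; ∠FKH = 127.9° ✓; |KH| = 19.30 ✗.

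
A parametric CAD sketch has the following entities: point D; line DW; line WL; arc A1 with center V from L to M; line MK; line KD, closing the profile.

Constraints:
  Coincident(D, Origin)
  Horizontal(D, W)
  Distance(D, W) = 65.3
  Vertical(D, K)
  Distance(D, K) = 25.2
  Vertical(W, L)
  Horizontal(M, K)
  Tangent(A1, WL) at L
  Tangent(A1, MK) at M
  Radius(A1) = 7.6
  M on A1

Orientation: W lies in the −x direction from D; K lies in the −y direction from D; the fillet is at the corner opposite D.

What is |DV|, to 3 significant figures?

60.3

D is at the origin; DW is horizontal with |DW| = 65.3 and W on the −x side, so W = (-65.3, 0.00). DK is vertical with |DK| = 25.2 and K on the −y side, so K = (0.00, -25.2). The virtual corner opposite D is at (-65.3, -25.2). The tangent condition forces VL to be normal to WL and the tangent condition forces VM to be normal to MK, with radius 7.6, so the center V sits 7.6 in from both sides at V = (-57.7, -17.6). Then |DV| = |V − D| = 60.3.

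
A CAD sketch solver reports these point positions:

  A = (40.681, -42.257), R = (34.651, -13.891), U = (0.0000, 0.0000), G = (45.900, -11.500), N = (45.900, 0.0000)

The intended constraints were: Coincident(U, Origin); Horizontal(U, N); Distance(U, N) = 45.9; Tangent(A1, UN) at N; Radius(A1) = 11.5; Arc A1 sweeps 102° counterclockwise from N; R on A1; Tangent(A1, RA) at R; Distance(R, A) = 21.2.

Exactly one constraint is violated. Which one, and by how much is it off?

Distance(R, A) = 21.2 — off by 7.80.

U = (0.00, 0.00) ✓; U.y = 0.00, N.y = 0.00 ✓; |UN| = 45.90 ✓; ∠(GN, NU) = 90.00° ✓; |GN| = 11.50 ✓; bearing(G→R) − bearing(G→N) = 102.0° ✓; |GR| = 11.50 ✓; ∠(GR, RA) = 90.00° ✓; |RA| = 29.00 ✗.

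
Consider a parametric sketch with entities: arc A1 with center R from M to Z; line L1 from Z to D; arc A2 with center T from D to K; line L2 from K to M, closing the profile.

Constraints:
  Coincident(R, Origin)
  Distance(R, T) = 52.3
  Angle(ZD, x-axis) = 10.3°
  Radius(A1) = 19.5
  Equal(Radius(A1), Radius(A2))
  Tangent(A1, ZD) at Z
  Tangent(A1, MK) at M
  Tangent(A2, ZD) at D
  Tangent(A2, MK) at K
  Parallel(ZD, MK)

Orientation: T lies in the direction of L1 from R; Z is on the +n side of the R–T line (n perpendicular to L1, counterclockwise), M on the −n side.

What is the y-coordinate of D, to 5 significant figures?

28.537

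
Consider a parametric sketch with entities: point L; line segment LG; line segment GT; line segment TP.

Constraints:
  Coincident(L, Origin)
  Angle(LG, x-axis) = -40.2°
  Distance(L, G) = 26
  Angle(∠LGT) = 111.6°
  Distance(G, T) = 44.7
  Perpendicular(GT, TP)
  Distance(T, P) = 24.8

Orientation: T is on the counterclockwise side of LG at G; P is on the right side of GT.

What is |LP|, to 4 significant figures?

73.10

L is at the origin; LG runs at -40.2° with length 26.0, so G = 26.0·(cos -40.2°, sin -40.2°) = (19.86, -16.78). ∠LGT = 111.6°, so GT runs at -40.2° + (180° − 111.6°) = 28.20° from the x-axis; with |GT| = 44.7, T = G + 44.7·(cos 28.20°, sin 28.20°) = (59.25, 4.341). The perpendicularity gives TP at right angles to GT; with |TP| = 24.8 on the right of GT, P = T + 24.8·(0.4726, -0.8813) = (70.97, -17.52). Then |LP| = |P − L| = 73.10.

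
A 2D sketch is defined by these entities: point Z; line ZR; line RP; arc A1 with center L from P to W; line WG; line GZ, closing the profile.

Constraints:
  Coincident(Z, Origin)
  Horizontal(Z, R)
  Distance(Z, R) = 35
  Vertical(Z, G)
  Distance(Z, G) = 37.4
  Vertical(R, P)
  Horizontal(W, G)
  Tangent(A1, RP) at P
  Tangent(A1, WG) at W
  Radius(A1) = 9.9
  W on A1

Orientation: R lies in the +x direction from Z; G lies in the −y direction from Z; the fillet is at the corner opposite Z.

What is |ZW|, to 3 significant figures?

45.0

Z is at the origin; ZR is horizontal with |ZR| = 35.0 and R on the +x side, so R = (35.0, 0.00). Z and G share the same x with |ZG| = 37.4 and G on the −y side, so G = (0.00, -37.4). The virtual corner opposite Z is at (35.0, -37.4). A1 meets RP tangentially, so LP is at right angles to RP and A1 meets WG tangentially, so LW is at right angles to WG, with radius 9.9, so the center L sits 9.9 in from both sides at L = (25.1, -27.5). That places the tangent points at P = (35.0, -27.5) on RP and W = (25.1, -37.4) on WG. Then |ZW| = |W − Z| = 45.0.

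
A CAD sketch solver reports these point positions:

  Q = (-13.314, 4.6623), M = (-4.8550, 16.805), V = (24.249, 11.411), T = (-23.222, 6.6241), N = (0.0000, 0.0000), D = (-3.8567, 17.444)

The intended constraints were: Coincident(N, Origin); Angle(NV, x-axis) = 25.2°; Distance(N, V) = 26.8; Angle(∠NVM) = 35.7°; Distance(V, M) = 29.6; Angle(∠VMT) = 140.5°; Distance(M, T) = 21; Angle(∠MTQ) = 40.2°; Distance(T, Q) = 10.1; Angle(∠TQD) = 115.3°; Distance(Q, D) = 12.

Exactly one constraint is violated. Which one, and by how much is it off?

Distance(Q, D) = 12 — off by 3.90.

N = (0.00, 0.00) ✓; NV at 25.20° ✓; |NV| = 26.80 ✓; ∠NVM = 35.70° ✓; |VM| = 29.60 ✓; ∠VMT = 140.5° ✓; |MT| = 21.00 ✓; ∠MTQ = 40.20° ✓; |TQ| = 10.10 ✓; ∠TQD = 115.3° ✓; |QD| = 15.90 ✗.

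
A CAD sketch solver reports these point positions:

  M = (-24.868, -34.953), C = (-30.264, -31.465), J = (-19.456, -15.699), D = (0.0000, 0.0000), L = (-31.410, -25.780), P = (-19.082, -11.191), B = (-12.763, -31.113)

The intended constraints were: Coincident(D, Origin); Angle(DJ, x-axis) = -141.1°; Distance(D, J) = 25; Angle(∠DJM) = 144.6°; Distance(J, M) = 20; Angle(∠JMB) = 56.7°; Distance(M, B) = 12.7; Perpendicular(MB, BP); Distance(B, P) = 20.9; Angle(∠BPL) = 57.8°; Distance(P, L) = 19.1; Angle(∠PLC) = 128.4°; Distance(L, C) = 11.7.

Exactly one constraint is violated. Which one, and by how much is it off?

Distance(L, C) = 11.7 — off by 5.90.

D = (0.00, 0.00) ✓; DJ at -141.1° ✓; |DJ| = 25.00 ✓; ∠DJM = 144.6° ✓; |JM| = 20.00 ✓; ∠JMB = 56.70° ✓; |MB| = 12.70 ✓; ∠(MB, BP) = 90.00° ✓; |BP| = 20.90 ✓; ∠BPL = 57.80° ✓; |PL| = 19.10 ✓; ∠PLC = 128.4° ✓; |LC| = 5.799 ✗.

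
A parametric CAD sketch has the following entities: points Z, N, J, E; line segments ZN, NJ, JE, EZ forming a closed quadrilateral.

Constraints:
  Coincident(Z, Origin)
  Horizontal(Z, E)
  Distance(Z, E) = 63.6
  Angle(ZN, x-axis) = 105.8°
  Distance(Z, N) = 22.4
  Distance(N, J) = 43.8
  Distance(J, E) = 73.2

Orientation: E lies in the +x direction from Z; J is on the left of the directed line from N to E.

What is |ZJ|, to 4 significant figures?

60.65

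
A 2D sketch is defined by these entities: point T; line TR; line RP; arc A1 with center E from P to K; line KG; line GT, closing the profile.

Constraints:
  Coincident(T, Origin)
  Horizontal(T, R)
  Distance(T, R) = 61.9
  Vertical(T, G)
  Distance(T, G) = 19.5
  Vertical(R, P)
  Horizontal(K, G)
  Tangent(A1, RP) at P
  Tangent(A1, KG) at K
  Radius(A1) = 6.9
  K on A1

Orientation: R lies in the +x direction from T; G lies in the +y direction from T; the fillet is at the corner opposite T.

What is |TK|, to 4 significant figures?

58.35

T is at the origin; TR is horizontal with |TR| = 61.9 and R on the +x side, so R = (61.90, 0.000). T and G share the same x with |TG| = 19.5 and G on the +y side, so G = (0.000, 19.50). The virtual corner opposite T is at (61.90, 19.50). The tangent condition forces EP to be normal to RP and the tangent condition forces EK to be normal to KG, with radius 6.9, so the center E sits 6.9 in from both sides at E = (55.00, 12.60). That places the tangent points at P = (61.90, 12.60) on RP and K = (55.00, 19.50) on KG. Then |TK| = |K − T| = 58.35.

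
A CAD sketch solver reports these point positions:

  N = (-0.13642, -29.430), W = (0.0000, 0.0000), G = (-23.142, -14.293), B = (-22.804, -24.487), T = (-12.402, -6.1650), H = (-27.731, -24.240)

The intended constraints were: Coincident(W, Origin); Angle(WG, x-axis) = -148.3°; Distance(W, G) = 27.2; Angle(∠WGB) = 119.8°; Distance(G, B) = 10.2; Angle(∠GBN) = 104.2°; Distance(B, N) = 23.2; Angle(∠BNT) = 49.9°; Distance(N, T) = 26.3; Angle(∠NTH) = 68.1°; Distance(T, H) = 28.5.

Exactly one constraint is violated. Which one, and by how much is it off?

Distance(T, H) = 28.5 — off by 4.80.

W = (0.00, 0.00) ✓; WG at -148.3° ✓; |WG| = 27.20 ✓; ∠WGB = 119.8° ✓; |GB| = 10.20 ✓; ∠GBN = 104.2° ✓; |BN| = 23.20 ✓; ∠BNT = 49.90° ✓; |NT| = 26.30 ✓; ∠NTH = 68.10° ✓; |TH| = 23.70 ✗.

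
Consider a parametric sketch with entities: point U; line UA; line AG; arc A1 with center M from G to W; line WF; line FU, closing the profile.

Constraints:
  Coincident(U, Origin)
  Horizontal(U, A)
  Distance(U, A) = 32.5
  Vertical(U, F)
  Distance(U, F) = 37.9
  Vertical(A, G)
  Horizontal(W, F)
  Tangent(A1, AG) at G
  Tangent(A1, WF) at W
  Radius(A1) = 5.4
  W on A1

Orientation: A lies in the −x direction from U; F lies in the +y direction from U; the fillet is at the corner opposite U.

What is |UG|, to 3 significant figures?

46.0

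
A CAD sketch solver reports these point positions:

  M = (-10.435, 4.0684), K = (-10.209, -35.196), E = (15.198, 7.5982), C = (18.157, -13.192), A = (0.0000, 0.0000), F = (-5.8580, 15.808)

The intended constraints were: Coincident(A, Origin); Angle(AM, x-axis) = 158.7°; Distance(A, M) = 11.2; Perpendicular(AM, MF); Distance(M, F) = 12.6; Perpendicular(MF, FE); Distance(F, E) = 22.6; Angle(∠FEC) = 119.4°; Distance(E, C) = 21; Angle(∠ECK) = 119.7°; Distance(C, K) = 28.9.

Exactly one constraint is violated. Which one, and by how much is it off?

Distance(C, K) = 28.9 — off by 7.00.

A = (0.00, 0.00) ✓; AM at 158.7° ✓; |AM| = 11.20 ✓; ∠(AM, MF) = 90.00° ✓; |MF| = 12.60 ✓; ∠(MF, FE) = 90.00° ✓; |FE| = 22.60 ✓; ∠FEC = 119.4° ✓; |EC| = 21.00 ✓; ∠ECK = 119.7° ✓; |CK| = 35.90 ✗.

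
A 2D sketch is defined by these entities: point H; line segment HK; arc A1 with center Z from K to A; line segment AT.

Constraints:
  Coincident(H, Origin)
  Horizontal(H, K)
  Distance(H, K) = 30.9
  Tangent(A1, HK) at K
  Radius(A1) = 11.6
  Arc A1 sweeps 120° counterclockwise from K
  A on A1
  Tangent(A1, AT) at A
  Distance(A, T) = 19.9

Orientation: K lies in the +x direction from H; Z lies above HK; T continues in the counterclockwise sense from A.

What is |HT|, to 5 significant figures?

46.479

On A1, K sits at bearing -90° from Z; a 120° counterclockwise sweep puts A at bearing 30°, so A = Z + 11.6·(cos 30°, sin 30°) = (40.946, 17.400). The tangent condition forces ZA to be normal to AT, so AT runs along (−sin 30°, cos 30°); with |AT| = 19.9, T = (30.996, 34.634). Then |HT| = |T − H| = 46.479.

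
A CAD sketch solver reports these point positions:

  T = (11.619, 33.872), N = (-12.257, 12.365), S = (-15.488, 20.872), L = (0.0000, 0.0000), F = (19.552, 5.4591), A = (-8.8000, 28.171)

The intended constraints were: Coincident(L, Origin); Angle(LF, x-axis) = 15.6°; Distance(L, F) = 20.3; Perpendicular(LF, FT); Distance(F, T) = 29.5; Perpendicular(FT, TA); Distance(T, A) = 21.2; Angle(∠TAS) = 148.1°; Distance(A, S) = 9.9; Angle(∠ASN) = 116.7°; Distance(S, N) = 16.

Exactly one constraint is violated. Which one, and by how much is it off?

Distance(S, N) = 16 — off by 6.90.

L = (0.00, 0.00) ✓; LF at 15.60° ✓; |LF| = 20.30 ✓; ∠(LF, FT) = 90.00° ✓; |FT| = 29.50 ✓; ∠(FT, TA) = 90.00° ✓; |TA| = 21.20 ✓; ∠TAS = 148.1° ✓; |AS| = 9.900 ✓; ∠ASN = 116.7° ✓; |SN| = 9.100 ✗.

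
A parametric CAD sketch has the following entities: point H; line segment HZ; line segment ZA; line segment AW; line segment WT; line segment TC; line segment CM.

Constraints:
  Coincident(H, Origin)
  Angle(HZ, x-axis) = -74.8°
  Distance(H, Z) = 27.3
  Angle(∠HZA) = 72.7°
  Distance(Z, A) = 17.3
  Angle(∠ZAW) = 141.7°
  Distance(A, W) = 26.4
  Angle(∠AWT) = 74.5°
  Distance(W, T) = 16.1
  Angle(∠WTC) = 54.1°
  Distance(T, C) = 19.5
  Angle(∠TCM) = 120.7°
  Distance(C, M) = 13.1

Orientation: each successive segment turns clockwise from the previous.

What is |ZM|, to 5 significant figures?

36.155

∠WTC = 54.1° gives TC at -91.800° from the x-axis; with |TC| = 19.5, C = (-17.516, -19.065). ∠TCM = 120.7° gives CM at -151.10° from the x-axis; with |CM| = 13.1, M = (-28.985, -25.396). Then |ZM| = |M − Z| = 36.155.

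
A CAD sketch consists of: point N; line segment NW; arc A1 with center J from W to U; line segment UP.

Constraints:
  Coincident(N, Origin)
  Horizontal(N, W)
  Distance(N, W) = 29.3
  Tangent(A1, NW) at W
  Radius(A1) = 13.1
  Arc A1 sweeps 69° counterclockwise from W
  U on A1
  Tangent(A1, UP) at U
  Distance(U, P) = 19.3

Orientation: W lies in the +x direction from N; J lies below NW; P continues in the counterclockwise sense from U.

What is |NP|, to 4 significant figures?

28.31

N is at the origin; N and W share the same y with |NW| = 29.3 and W on the +x side, so W = (29.30, 0.000). The tangent condition forces JW to be normal to NW, so J = W + (0, -13.1) = (29.30, -13.10). On A1, W sits at bearing 90° from J; a 69° counterclockwise sweep puts U at bearing 159°, so U = J + 13.1·(cos 159°, sin 159°) = (17.07, -8.405). Tangency of A1 to UP means the radius JU is perpendicular to UP, so UP runs along (−sin 159°, cos 159°); with |UP| = 19.3, P = (10.15, -26.42). Then |NP| = |P − N| = 28.31.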